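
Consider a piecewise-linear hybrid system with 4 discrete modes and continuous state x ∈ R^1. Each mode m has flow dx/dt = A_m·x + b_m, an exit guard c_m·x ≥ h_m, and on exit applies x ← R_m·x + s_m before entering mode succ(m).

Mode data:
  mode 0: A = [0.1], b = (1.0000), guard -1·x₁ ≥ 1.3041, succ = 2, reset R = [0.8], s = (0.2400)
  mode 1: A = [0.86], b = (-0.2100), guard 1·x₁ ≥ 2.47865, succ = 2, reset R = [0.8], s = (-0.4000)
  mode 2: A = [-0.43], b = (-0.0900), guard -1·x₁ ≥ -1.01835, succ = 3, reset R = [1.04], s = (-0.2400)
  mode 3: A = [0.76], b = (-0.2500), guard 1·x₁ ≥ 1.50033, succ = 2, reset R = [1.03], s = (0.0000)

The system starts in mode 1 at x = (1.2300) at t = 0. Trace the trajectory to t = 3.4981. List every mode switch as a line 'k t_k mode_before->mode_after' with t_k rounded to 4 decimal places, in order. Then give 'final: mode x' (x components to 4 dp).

1 0.9515 1->2
2 1.8314 2->3
3 2.9778 3->2
final: 2 1.1936

Mode 1: guard c·x = 2.4787 hit at Δt = 0.9515 (t = 0.9515), x⁻ = (2.4787) → reset → x⁺ = (1.5829), jump to mode 2
Mode 2: guard c·x = -1.0184 hit at Δt = 0.8799 (t = 1.8314), x⁻ = (1.0184) → reset → x⁺ = (0.8191), jump to mode 3
Mode 3: guard c·x = 1.5003 hit at Δt = 1.1464 (t = 2.9778), x⁻ = (1.5003) → reset → x⁺ = (1.5453), jump to mode 2
Mode 2: flow for 0.5203 to horizon, guard not reached → x = (1.1936)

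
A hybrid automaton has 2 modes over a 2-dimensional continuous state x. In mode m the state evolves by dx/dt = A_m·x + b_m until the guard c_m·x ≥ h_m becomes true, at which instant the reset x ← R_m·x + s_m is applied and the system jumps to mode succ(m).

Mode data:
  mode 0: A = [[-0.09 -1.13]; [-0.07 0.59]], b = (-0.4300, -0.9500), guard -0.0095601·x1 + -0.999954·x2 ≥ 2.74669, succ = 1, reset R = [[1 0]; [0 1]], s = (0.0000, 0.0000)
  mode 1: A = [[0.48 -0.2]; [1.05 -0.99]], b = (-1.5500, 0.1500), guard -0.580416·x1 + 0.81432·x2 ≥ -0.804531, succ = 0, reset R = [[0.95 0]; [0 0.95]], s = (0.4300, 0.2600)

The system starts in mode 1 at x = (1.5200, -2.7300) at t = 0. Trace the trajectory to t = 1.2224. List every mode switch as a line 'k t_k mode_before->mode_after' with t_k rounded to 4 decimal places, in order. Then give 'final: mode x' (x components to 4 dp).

Mode 1: guard c·x = -0.8045 hit at Δt = 0.8629 (t = 0.8629), x⁻ = (0.9407, -0.3175) → reset → x⁺ = (1.3237, -0.0416), jump to mode 0
Mode 0: flow for 0.3595 to horizon, guard not reached → x = (1.2287, -0.4673)

1 0.8629 1->0
final: 0 1.2287 -0.4673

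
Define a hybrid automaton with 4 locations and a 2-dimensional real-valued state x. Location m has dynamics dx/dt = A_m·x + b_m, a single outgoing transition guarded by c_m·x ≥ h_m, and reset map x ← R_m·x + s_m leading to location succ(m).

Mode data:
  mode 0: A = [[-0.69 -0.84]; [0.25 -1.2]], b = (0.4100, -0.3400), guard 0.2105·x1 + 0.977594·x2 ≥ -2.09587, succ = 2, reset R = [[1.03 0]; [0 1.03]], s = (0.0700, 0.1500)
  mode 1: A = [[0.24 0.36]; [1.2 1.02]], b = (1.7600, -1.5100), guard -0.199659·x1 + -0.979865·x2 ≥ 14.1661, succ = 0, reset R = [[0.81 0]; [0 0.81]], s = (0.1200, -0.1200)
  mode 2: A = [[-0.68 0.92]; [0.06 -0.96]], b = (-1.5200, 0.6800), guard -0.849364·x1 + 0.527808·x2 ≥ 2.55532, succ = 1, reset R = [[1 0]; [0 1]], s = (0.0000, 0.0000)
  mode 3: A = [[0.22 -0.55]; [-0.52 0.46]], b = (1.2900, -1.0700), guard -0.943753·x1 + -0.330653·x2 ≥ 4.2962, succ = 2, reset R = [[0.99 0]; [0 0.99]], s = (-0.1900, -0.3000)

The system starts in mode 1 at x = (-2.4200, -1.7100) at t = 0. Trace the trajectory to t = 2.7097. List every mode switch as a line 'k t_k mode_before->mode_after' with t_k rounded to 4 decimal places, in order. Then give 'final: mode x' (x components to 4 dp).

1 1.0525 1->0
2 2.2157 0->2
final: 2 0.7277 -1.3608

Mode 1: guard c·x = 14.1661 hit at Δt = 1.0525 (t = 1.0525), x⁻ = (-3.7209, -13.6990) → reset → x⁺ = (-2.8939, -11.2162), jump to mode 0
Mode 0: guard c·x = -2.0959 hit at Δt = 1.1632 (t = 2.2157), x⁻ = (2.7969, -2.7461) → reset → x⁺ = (2.9508, -2.6785), jump to mode 2
Mode 2: flow for 0.4940 to horizon, guard not reached → x = (0.7277, -1.3608)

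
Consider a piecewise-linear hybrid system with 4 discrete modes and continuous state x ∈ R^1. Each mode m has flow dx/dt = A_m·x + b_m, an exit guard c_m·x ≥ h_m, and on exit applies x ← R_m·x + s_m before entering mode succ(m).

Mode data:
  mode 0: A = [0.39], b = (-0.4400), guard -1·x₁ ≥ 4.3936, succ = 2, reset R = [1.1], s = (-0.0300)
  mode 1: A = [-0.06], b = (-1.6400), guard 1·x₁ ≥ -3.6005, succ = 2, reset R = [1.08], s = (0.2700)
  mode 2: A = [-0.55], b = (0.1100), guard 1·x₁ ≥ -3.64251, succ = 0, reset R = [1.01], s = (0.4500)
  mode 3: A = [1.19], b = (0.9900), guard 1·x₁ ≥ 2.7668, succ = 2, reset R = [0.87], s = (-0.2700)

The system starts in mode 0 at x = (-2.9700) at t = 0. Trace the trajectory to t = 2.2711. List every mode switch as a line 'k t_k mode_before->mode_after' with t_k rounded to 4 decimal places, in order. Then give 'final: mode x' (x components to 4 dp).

Mode 0: guard c·x = 4.3936 hit at Δt = 0.7645 (t = 0.7645), x⁻ = (-4.3936) → reset → x⁺ = (-4.8630), jump to mode 2
Mode 2: guard c·x = -3.6425 hit at Δt = 0.5015 (t = 1.2660), x⁻ = (-3.6425) → reset → x⁺ = (-3.2289), jump to mode 0
Mode 0: guard c·x = 4.3936 hit at Δt = 0.6074 (t = 1.8734), x⁻ = (-4.3936) → reset → x⁺ = (-4.8630), jump to mode 2
Mode 2: flow for 0.3977 to horizon, guard not reached → x = (-3.8683)

1 0.7645 0->2
2 1.2660 2->0
3 1.8734 0->2
final: 2 -3.8683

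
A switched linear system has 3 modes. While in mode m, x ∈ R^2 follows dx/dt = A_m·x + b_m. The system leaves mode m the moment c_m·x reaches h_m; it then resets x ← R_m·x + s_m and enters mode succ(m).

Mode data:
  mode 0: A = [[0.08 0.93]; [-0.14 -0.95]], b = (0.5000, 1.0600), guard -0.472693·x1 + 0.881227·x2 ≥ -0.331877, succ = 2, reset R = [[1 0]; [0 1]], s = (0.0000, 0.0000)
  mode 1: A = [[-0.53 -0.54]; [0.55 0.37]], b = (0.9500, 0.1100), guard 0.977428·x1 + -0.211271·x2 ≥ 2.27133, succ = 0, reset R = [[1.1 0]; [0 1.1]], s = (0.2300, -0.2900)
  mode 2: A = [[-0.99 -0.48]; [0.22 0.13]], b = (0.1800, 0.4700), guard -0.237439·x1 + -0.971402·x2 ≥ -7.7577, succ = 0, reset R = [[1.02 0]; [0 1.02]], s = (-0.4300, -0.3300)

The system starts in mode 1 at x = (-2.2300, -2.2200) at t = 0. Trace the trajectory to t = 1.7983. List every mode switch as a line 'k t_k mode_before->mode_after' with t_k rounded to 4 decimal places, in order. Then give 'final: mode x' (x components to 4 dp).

Mode 1: guard c·x = 2.2713 hit at Δt = 1.3329 (t = 1.3329), x⁻ = (1.4980, -3.8204) → reset → x⁺ = (1.8778, -4.4925), jump to mode 0
Mode 0: flow for 0.4654 to horizon, guard not reached → x = (0.6594, -2.5494)

1 1.3329 1->0
final: 0 0.6594 -2.5494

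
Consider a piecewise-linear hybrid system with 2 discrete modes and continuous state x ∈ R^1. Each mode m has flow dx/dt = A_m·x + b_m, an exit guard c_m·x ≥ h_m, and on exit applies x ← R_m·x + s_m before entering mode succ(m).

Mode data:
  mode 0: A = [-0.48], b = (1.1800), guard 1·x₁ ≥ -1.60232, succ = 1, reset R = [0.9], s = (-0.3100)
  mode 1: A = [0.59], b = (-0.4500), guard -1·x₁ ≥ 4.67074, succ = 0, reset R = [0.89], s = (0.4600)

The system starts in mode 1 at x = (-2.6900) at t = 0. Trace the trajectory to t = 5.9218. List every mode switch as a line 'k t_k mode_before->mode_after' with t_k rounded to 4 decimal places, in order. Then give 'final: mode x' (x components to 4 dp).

Mode 1: guard c·x = 4.6707 hit at Δt = 0.7685 (t = 0.7685), x⁻ = (-4.6707) → reset → x⁺ = (-3.6970), jump to mode 0
Mode 0: guard c·x = -1.6023 hit at Δt = 0.8666 (t = 1.6351), x⁻ = (-1.6023) → reset → x⁺ = (-1.7521), jump to mode 1
Mode 1: guard c·x = 4.6707 hit at Δt = 1.3057 (t = 2.9408), x⁻ = (-4.6707) → reset → x⁺ = (-3.6970), jump to mode 0
Mode 0: guard c·x = -1.6023 hit at Δt = 0.8666 (t = 3.8074), x⁻ = (-1.6023) → reset → x⁺ = (-1.7521), jump to mode 1
Mode 1: guard c·x = 4.6707 hit at Δt = 1.3057 (t = 5.1132), x⁻ = (-4.6707) → reset → x⁺ = (-3.6970), jump to mode 0
Mode 0: flow for 0.8086 to horizon, guard not reached → x = (-1.7169)

1 0.7685 1->0
2 1.6351 0->1
3 2.9408 1->0
4 3.8074 0->1
5 5.1132 1->0
final: 0 -1.7169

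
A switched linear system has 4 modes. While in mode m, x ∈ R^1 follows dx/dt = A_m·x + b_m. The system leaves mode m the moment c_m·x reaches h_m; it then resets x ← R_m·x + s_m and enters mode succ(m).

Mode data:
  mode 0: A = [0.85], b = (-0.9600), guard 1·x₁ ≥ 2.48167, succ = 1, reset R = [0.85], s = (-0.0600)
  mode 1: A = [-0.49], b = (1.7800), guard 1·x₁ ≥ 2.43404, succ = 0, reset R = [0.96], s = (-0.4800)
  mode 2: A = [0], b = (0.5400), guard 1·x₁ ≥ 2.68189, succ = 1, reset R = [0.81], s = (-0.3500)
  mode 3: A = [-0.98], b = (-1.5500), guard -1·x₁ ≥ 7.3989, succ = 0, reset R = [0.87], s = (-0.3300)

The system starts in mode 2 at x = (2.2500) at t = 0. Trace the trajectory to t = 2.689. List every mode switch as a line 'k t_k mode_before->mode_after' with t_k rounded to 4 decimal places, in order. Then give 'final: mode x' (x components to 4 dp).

1 0.7998 2->1
2 1.6413 1->0
3 2.3710 0->1
final: 1 2.2779

Mode 2: guard c·x = 2.6819 hit at Δt = 0.7998 (t = 0.7998), x⁻ = (2.6819) → reset → x⁺ = (1.8223), jump to mode 1
Mode 1: guard c·x = 2.4340 hit at Δt = 0.8415 (t = 1.6413), x⁻ = (2.4340) → reset → x⁺ = (1.8567), jump to mode 0
Mode 0: guard c·x = 2.4817 hit at Δt = 0.7297 (t = 2.3710), x⁻ = (2.4817) → reset → x⁺ = (2.0494), jump to mode 1
Mode 1: flow for 0.3180 to horizon, guard not reached → x = (2.2779)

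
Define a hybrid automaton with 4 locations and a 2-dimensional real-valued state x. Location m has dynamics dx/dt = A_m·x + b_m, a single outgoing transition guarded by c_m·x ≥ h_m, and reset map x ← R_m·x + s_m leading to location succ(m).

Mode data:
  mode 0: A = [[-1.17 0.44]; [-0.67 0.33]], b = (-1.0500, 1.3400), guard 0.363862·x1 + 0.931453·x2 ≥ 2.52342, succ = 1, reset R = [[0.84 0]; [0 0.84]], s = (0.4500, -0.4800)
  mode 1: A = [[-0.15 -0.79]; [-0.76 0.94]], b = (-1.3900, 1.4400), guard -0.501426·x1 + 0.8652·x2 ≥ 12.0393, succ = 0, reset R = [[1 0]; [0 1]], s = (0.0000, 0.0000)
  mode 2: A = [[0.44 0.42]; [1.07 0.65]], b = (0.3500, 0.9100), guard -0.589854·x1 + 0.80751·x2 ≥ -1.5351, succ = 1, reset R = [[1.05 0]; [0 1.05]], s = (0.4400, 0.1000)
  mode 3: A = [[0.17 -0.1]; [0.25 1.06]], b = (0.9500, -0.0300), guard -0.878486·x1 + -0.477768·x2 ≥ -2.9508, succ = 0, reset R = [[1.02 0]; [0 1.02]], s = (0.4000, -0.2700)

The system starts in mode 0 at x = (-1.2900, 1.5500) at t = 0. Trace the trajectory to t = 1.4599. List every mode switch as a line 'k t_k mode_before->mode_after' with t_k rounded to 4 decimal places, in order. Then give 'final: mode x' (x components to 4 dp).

Mode 0: guard c·x = 2.5234 hit at Δt = 0.5212 (t = 0.5212), x⁻ = (-0.7095, 2.9863) → reset → x⁺ = (-0.1460, 2.0285), jump to mode 1
Mode 1: flow for 0.9387 to horizon, guard not reached → x = (-4.7033, 9.0597)

1 0.5212 0->1
final: 1 -4.7033 9.0597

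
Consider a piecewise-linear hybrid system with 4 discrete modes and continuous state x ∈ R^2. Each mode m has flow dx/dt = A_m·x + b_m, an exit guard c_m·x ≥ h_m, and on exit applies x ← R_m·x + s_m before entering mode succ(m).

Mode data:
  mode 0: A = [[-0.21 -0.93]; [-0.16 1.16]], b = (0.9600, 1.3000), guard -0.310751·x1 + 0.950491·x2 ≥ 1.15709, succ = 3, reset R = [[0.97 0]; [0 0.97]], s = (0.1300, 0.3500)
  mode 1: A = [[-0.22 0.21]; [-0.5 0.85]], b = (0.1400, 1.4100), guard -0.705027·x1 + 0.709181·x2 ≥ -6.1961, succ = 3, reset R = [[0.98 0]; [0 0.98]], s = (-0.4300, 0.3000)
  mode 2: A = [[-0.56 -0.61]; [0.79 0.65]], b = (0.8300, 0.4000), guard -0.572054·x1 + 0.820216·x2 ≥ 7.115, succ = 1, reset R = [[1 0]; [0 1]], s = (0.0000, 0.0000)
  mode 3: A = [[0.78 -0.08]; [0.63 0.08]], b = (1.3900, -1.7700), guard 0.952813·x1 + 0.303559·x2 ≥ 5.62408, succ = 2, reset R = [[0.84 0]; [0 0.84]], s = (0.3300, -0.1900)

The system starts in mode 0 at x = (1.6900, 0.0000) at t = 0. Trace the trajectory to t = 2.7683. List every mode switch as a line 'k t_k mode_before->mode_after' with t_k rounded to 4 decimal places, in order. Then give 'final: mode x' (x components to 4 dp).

Mode 0: guard c·x = 1.1571 hit at Δt = 0.9454 (t = 0.9454), x⁻ = (1.6153, 1.7455) → reset → x⁺ = (1.6968, 2.0431), jump to mode 3
Mode 3: guard c·x = 5.6241 hit at Δt = 0.9203 (t = 1.8657), x⁻ = (5.1289, 2.4284) → reset → x⁺ = (4.6383, 1.8499), jump to mode 2
Mode 2: flow for 0.9026 to horizon, guard not reached → x = (1.4064, 6.9978)

1 0.9454 0->3
2 1.8657 3->2
final: 2 1.4064 6.9978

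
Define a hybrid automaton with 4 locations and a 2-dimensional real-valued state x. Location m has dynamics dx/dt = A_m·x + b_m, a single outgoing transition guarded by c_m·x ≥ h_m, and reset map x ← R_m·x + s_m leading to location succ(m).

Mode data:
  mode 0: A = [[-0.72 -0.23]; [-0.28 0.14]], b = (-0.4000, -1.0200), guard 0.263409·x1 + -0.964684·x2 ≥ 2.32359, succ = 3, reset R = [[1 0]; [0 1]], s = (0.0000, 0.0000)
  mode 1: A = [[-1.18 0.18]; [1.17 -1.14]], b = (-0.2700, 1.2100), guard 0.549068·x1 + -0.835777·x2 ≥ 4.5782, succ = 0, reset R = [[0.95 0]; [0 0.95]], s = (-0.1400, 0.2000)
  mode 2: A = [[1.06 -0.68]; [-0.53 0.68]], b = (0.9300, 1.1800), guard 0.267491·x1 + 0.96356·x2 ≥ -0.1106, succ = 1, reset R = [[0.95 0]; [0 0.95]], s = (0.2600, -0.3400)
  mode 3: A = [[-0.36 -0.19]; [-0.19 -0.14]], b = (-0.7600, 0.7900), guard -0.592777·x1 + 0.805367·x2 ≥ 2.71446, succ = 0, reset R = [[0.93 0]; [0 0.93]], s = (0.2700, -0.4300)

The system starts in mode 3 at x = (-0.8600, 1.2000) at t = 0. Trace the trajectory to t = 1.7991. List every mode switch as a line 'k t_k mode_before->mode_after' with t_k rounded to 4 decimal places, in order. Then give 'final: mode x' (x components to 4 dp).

1 1.2250 3->0
final: 0 -1.1684 1.3143

Mode 3: guard c·x = 2.7145 hit at Δt = 1.2250 (t = 1.2250), x⁻ = (-1.6299, 2.1708) → reset → x⁺ = (-1.2458, 1.5889), jump to mode 0
Mode 0: flow for 0.5741 to horizon, guard not reached → x = (-1.1684, 1.3143)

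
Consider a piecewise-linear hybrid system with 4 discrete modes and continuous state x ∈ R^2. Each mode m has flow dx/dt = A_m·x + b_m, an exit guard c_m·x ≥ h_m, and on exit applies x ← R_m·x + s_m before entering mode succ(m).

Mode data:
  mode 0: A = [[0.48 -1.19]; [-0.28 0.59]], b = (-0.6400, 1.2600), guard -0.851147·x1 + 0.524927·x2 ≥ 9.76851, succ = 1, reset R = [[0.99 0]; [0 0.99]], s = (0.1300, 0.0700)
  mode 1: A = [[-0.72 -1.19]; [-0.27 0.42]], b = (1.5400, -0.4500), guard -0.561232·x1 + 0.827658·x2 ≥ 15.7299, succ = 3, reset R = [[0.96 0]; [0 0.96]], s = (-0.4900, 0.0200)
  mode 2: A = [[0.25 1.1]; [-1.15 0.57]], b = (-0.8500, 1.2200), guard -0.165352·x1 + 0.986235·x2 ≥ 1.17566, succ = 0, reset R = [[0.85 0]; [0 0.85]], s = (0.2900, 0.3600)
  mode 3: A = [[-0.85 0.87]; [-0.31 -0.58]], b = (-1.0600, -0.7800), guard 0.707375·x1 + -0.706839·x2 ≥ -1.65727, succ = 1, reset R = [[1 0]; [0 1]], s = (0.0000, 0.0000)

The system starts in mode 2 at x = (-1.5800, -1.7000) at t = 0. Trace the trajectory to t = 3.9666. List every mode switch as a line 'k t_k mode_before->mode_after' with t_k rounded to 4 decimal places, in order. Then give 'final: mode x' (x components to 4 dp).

Mode 2: guard c·x = 1.1757 hit at Δt = 0.6576 (t = 0.6576), x⁻ = (-3.0265, 0.6847) → reset → x⁺ = (-2.2825, 0.9420), jump to mode 0
Mode 0: guard c·x = 9.7685 hit at Δt = 0.9988 (t = 1.6564), x⁻ = (-8.3416, 5.0837) → reset → x⁺ = (-8.1282, 5.1029), jump to mode 1
Mode 1: guard c·x = 15.7299 hit at Δt = 1.2764 (t = 2.9328), x⁻ = (-10.5272, 11.8668) → reset → x⁺ = (-10.5961, 11.4122), jump to mode 3
Mode 3: flow for 1.0338 to horizon, guard not reached → x = (0.0442, 6.5335)

1 0.6576 2->0
2 1.6564 0->1
3 2.9328 1->3
final: 3 0.0442 6.5335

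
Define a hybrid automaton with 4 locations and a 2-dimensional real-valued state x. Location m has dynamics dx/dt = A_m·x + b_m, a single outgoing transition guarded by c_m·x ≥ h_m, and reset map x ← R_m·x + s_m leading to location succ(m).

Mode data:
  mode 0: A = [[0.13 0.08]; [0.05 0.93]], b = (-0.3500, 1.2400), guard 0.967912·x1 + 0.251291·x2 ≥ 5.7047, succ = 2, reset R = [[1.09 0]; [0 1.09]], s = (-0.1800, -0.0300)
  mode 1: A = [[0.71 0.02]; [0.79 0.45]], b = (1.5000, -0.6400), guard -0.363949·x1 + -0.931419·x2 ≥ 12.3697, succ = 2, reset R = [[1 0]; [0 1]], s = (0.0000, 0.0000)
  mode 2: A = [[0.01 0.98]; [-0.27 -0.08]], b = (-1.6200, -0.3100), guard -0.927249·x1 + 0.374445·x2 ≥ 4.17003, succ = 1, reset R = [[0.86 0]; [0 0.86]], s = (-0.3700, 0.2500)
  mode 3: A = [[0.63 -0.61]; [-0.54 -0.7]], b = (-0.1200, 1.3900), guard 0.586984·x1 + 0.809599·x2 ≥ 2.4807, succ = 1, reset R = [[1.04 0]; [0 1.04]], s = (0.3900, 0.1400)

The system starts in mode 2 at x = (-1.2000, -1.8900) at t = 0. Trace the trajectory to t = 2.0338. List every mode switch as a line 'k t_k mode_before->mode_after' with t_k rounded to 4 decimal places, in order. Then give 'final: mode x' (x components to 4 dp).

1 1.1658 2->1
final: 1 -6.8346 -6.3704

Mode 2: guard c·x = 4.1700 hit at Δt = 1.1658 (t = 1.1658), x⁻ = (-4.9467, -1.1130) → reset → x⁺ = (-4.6241, -0.7072), jump to mode 1
Mode 1: flow for 0.8680 to horizon, guard not reached → x = (-6.8346, -6.3704)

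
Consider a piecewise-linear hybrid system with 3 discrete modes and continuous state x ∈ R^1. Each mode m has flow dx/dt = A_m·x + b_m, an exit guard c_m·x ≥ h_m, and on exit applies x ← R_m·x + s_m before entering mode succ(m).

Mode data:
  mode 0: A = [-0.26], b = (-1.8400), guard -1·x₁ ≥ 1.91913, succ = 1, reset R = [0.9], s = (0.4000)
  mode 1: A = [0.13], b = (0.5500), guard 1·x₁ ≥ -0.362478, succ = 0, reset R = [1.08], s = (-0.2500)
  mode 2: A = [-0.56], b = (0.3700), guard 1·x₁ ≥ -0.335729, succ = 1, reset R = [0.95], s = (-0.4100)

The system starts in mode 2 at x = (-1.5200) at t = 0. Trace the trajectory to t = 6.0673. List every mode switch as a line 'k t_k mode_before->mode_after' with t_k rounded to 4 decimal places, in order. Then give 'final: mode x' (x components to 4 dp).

1 1.3986 2->1
2 2.1642 1->0
3 3.0154 0->1
4 5.2222 1->0
final: 0 -1.9110

Mode 2: guard c·x = -0.3357 hit at Δt = 1.3986 (t = 1.3986), x⁻ = (-0.3357) → reset → x⁺ = (-0.7289), jump to mode 1
Mode 1: guard c·x = -0.3625 hit at Δt = 0.7656 (t = 2.1642), x⁻ = (-0.3625) → reset → x⁺ = (-0.6415), jump to mode 0
Mode 0: guard c·x = 1.9191 hit at Δt = 0.8512 (t = 3.0154), x⁻ = (-1.9191) → reset → x⁺ = (-1.3272), jump to mode 1
Mode 1: guard c·x = -0.3625 hit at Δt = 2.2068 (t = 5.2222), x⁻ = (-0.3625) → reset → x⁺ = (-0.6415), jump to mode 0
Mode 0: flow for 0.8451 to horizon, guard not reached → x = (-1.9110)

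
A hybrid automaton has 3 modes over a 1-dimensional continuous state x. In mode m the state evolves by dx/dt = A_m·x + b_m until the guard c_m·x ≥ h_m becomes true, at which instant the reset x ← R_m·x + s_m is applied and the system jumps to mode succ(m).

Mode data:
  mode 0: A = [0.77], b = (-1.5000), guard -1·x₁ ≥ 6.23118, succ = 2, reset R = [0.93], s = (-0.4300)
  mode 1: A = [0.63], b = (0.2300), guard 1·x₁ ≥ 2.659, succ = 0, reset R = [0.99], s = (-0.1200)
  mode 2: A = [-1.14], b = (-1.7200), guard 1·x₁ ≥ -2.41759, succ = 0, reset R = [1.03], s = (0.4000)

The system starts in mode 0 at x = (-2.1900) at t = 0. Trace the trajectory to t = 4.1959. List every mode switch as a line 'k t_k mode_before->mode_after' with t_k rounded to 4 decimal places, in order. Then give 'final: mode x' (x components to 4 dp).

1 0.8849 0->2
2 2.3293 2->0
3 3.2459 0->2
final: 2 -3.1056

Mode 0: guard c·x = 6.2312 hit at Δt = 0.8849 (t = 0.8849), x⁻ = (-6.2312) → reset → x⁺ = (-6.2250), jump to mode 2
Mode 2: guard c·x = -2.4176 hit at Δt = 1.4444 (t = 2.3293), x⁻ = (-2.4176) → reset → x⁺ = (-2.0901), jump to mode 0
Mode 0: guard c·x = 6.2312 hit at Δt = 0.9166 (t = 3.2459), x⁻ = (-6.2312) → reset → x⁺ = (-6.2250), jump to mode 2
Mode 2: flow for 0.9500 to horizon, guard not reached → x = (-3.1056)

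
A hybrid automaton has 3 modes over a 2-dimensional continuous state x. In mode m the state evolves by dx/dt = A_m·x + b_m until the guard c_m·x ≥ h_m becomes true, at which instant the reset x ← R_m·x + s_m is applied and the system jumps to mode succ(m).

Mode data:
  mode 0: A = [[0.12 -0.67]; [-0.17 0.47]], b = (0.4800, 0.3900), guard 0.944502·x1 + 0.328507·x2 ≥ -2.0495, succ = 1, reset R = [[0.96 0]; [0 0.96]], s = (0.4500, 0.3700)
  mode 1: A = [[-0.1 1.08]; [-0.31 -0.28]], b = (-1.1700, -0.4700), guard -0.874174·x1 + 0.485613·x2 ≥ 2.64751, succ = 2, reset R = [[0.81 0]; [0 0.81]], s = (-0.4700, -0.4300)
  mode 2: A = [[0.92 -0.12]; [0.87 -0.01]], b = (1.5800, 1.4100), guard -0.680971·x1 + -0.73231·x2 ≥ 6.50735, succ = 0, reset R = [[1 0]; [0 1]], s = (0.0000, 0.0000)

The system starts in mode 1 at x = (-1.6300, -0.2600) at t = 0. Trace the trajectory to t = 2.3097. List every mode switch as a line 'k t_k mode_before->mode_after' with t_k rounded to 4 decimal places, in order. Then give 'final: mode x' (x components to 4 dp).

1 1.2725 1->2
final: 2 -4.5188 -2.1020

Mode 1: guard c·x = 2.6475 hit at Δt = 1.2725 (t = 1.2725), x⁻ = (-2.9675, 0.1099) → reset → x⁺ = (-2.8737, -0.3410), jump to mode 2
Mode 2: flow for 1.0372 to horizon, guard not reached → x = (-4.5188, -2.1020)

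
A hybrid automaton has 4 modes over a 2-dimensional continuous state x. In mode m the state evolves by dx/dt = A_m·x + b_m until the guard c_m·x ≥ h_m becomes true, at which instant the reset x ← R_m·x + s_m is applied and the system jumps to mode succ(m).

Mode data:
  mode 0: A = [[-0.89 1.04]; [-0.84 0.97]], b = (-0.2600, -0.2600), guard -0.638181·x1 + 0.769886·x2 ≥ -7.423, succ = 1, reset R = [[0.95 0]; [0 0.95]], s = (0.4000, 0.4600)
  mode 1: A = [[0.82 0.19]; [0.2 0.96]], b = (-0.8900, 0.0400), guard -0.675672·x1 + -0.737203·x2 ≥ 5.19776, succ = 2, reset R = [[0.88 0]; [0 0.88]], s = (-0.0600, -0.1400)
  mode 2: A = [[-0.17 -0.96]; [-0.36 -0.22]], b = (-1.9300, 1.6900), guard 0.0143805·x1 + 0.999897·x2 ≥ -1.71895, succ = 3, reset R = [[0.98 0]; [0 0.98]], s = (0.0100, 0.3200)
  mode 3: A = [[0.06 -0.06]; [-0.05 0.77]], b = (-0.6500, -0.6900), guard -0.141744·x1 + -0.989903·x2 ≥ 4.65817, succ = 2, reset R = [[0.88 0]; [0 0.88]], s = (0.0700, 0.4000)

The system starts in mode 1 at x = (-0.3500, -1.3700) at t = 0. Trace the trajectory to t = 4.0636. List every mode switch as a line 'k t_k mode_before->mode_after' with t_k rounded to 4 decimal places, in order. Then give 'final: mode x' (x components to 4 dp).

Mode 1: guard c·x = 5.1978 hit at Δt = 1.0662 (t = 1.0662), x⁻ = (-3.1028, -4.2068) → reset → x⁺ = (-2.7905, -3.8420), jump to mode 2
Mode 2: guard c·x = -1.7189 hit at Δt = 0.6910 (t = 1.7572), x⁻ = (-2.0480, -1.6897) → reset → x⁺ = (-1.9971, -1.3359), jump to mode 3
Mode 3: guard c·x = 4.6582 hit at Δt = 1.1538 (t = 2.9110), x⁻ = (-2.7308, -4.3147) → reset → x⁺ = (-2.3331, -3.3969), jump to mode 2
Mode 2: guard c·x = -1.7189 hit at Δt = 0.5741 (t = 3.4851), x⁻ = (-1.8565, -1.6924) → reset → x⁺ = (-1.8094, -1.3386), jump to mode 3
Mode 3: flow for 0.5785 to horizon, guard not reached → x = (-2.1894, -2.5201)

1 1.0662 1->2
2 1.7572 2->3
3 2.9110 3->2
4 3.4851 2->3
final: 3 -2.1894 -2.5201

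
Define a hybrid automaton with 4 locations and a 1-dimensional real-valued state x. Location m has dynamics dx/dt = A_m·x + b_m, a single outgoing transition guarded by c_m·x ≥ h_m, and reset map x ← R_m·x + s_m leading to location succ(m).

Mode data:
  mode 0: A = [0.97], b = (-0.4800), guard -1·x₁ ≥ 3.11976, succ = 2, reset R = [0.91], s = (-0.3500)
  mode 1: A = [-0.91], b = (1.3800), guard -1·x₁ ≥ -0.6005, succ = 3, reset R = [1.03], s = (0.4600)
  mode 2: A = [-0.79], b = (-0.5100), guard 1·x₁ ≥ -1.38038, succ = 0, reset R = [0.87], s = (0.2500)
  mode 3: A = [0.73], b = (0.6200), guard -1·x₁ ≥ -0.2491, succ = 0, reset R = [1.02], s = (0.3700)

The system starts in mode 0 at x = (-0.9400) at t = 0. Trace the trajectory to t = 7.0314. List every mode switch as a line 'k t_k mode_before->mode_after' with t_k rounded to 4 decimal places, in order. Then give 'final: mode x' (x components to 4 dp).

1 0.9525 0->2
2 2.5242 2->0
3 3.4689 0->2
4 5.0406 2->0
5 5.9853 0->2
final: 2 -1.7586

Mode 0: guard c·x = 3.1198 hit at Δt = 0.9525 (t = 0.9525), x⁻ = (-3.1198) → reset → x⁺ = (-3.1890), jump to mode 2
Mode 2: guard c·x = -1.3804 hit at Δt = 1.5717 (t = 2.5242), x⁻ = (-1.3804) → reset → x⁺ = (-0.9509), jump to mode 0
Mode 0: guard c·x = 3.1198 hit at Δt = 0.9447 (t = 3.4689), x⁻ = (-3.1198) → reset → x⁺ = (-3.1890), jump to mode 2
Mode 2: guard c·x = -1.3804 hit at Δt = 1.5717 (t = 5.0406), x⁻ = (-1.3804) → reset → x⁺ = (-0.9509), jump to mode 0
Mode 0: guard c·x = 3.1198 hit at Δt = 0.9447 (t = 5.9853), x⁻ = (-3.1198) → reset → x⁺ = (-3.1890), jump to mode 2
Mode 2: flow for 1.0461 to horizon, guard not reached → x = (-1.7586)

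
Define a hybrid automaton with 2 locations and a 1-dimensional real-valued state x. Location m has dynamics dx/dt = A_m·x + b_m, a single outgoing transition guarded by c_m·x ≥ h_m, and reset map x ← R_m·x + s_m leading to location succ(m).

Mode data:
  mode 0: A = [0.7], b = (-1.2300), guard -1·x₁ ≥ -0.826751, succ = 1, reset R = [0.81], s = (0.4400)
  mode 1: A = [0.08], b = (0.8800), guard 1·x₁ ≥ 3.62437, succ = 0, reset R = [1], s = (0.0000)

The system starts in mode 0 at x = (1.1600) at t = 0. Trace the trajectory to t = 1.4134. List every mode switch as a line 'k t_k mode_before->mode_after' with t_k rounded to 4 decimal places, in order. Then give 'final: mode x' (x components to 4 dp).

1 0.6335 0->1
final: 1 1.8893

Mode 0: guard c·x = -0.8268 hit at Δt = 0.6335 (t = 0.6335), x⁻ = (0.8268) → reset → x⁺ = (1.1097), jump to mode 1
Mode 1: flow for 0.7799 to horizon, guard not reached → x = (1.8893)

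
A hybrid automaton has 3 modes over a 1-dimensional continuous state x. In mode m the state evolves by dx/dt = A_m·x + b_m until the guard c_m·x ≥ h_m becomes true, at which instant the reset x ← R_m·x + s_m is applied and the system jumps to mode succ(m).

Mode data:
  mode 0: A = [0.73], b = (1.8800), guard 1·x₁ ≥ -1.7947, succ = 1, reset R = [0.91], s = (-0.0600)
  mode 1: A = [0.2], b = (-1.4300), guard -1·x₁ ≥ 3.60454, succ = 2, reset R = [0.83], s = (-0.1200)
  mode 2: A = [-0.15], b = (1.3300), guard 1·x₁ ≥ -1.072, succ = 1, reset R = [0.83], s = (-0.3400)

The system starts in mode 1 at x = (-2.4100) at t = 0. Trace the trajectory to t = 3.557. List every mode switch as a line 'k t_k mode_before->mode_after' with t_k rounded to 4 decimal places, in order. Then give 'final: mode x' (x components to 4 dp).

Mode 1: guard c·x = 3.6045 hit at Δt = 0.5887 (t = 0.5887), x⁻ = (-3.6045) → reset → x⁺ = (-3.1118), jump to mode 2
Mode 2: guard c·x = -1.0720 hit at Δt = 1.2445 (t = 1.8332), x⁻ = (-1.0720) → reset → x⁺ = (-1.2298), jump to mode 1
Mode 1: guard c·x = 3.6045 hit at Δt = 1.2475 (t = 3.0807), x⁻ = (-3.6045) → reset → x⁺ = (-3.1118), jump to mode 2
Mode 2: flow for 0.4763 to horizon, guard not reached → x = (-2.2859)

1 0.5887 1->2
2 1.8332 2->1
3 3.0807 1->2
final: 2 -2.2859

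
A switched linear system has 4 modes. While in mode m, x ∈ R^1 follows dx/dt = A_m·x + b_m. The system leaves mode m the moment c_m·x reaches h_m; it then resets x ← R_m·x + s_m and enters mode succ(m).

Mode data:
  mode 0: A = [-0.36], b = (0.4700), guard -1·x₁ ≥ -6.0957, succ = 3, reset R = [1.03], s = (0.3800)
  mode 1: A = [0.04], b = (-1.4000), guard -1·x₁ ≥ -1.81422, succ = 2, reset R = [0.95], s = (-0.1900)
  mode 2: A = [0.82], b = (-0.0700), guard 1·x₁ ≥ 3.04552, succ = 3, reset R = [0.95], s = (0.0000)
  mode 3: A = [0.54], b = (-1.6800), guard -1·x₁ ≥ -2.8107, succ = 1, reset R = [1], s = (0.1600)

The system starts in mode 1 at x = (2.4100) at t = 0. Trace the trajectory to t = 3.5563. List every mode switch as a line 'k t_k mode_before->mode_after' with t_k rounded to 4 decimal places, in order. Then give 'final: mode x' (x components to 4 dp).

1 0.4529 1->2
2 1.3248 2->3
3 1.9197 3->1
4 2.8065 1->2
final: 2 2.7635

Mode 1: guard c·x = -1.8142 hit at Δt = 0.4529 (t = 0.4529), x⁻ = (1.8142) → reset → x⁺ = (1.5335), jump to mode 2
Mode 2: guard c·x = 3.0455 hit at Δt = 0.8719 (t = 1.3248), x⁻ = (3.0455) → reset → x⁺ = (2.8932), jump to mode 3
Mode 3: guard c·x = -2.8107 hit at Δt = 0.5949 (t = 1.9197), x⁻ = (2.8107) → reset → x⁺ = (2.9707), jump to mode 1
Mode 1: guard c·x = -1.8142 hit at Δt = 0.8868 (t = 2.8065), x⁻ = (1.8142) → reset → x⁺ = (1.5335), jump to mode 2
Mode 2: flow for 0.7498 to horizon, guard not reached → x = (2.7635)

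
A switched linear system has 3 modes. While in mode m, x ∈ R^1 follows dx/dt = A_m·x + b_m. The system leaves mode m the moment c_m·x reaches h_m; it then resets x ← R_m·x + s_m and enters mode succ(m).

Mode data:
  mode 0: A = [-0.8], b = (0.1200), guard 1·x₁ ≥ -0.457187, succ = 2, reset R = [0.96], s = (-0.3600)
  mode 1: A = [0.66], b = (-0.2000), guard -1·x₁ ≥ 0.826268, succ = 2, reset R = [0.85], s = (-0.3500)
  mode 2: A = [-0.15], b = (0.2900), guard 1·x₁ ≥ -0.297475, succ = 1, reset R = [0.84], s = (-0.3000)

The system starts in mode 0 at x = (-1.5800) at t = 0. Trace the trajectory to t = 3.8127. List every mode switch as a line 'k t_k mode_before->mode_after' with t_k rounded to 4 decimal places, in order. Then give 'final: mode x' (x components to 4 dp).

1 1.3088 0->2
2 2.6605 2->1
3 3.0858 1->2
final: 2 -0.7439

Mode 0: guard c·x = -0.4572 hit at Δt = 1.3088 (t = 1.3088), x⁻ = (-0.4572) → reset → x⁺ = (-0.7989), jump to mode 2
Mode 2: guard c·x = -0.2975 hit at Δt = 1.3517 (t = 2.6605), x⁻ = (-0.2975) → reset → x⁺ = (-0.5499), jump to mode 1
Mode 1: guard c·x = 0.8263 hit at Δt = 0.4253 (t = 3.0858), x⁻ = (-0.8263) → reset → x⁺ = (-1.0523), jump to mode 2
Mode 2: flow for 0.7269 to horizon, guard not reached → x = (-0.7439)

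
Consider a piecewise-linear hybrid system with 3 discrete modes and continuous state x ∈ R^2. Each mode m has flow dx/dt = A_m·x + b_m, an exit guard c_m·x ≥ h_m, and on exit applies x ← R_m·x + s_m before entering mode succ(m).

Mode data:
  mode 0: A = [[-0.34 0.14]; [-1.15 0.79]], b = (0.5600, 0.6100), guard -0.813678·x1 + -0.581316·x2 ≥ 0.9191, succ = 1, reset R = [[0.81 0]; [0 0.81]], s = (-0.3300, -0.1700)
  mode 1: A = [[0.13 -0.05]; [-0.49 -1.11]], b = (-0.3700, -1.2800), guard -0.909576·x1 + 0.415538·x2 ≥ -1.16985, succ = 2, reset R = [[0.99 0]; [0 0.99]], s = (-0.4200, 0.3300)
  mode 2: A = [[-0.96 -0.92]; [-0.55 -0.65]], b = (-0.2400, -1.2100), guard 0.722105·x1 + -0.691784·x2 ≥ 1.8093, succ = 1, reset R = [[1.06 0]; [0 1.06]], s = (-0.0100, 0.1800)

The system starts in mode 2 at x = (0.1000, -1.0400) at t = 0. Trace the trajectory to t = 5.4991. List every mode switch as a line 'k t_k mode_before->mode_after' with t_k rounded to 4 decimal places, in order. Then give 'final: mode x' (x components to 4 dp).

1 1.2482 2->1
2 2.6798 1->2
3 3.7590 2->1
4 5.1649 1->2
final: 2 0.3869 -1.3463

Mode 2: guard c·x = 1.8093 hit at Δt = 1.2482 (t = 1.2482), x⁻ = (0.8361, -1.7427) → reset → x⁺ = (0.8762, -1.6672), jump to mode 1
Mode 1: guard c·x = -1.1699 hit at Δt = 1.4316 (t = 2.6798), x⁻ = (0.5980, -1.5064) → reset → x⁺ = (0.1720, -1.1613), jump to mode 2
Mode 2: guard c·x = 1.8093 hit at Δt = 1.0792 (t = 3.7590), x⁻ = (0.8310, -1.7480) → reset → x⁺ = (0.8709, -1.6729), jump to mode 1
Mode 1: guard c·x = -1.1699 hit at Δt = 1.4059 (t = 5.1649), x⁻ = (0.5972, -1.5081) → reset → x⁺ = (0.1712, -1.1630), jump to mode 2
Mode 2: flow for 0.3342 to horizon, guard not reached → x = (0.3869, -1.3463)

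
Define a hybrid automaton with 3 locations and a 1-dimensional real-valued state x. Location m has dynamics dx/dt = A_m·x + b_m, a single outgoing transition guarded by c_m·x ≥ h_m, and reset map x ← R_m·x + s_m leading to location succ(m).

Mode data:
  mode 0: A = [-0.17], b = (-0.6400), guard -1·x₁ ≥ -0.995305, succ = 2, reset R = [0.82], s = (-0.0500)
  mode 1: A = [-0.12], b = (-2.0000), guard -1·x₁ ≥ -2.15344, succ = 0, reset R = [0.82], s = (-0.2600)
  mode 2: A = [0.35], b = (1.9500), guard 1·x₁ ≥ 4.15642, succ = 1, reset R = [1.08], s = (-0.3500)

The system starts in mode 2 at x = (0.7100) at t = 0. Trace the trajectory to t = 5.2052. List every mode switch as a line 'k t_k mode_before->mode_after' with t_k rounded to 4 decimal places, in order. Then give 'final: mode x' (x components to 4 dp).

1 1.2497 2->1
2 2.0855 1->0
3 2.6848 0->2
4 3.9091 2->1
5 4.7449 1->0
final: 0 1.1091

Mode 2: guard c·x = 4.1564 hit at Δt = 1.2497 (t = 1.2497), x⁻ = (4.1564) → reset → x⁺ = (4.1389), jump to mode 1
Mode 1: guard c·x = -2.1534 hit at Δt = 0.8358 (t = 2.0855), x⁻ = (2.1534) → reset → x⁺ = (1.5058), jump to mode 0
Mode 0: guard c·x = -0.9953 hit at Δt = 0.5993 (t = 2.6848), x⁻ = (0.9953) → reset → x⁺ = (0.7662), jump to mode 2
Mode 2: guard c·x = 4.1564 hit at Δt = 1.2243 (t = 3.9091), x⁻ = (4.1564) → reset → x⁺ = (4.1389), jump to mode 1
Mode 1: guard c·x = -2.1534 hit at Δt = 0.8358 (t = 4.7449), x⁻ = (2.1534) → reset → x⁺ = (1.5058), jump to mode 0
Mode 0: flow for 0.4603 to horizon, guard not reached → x = (1.1091)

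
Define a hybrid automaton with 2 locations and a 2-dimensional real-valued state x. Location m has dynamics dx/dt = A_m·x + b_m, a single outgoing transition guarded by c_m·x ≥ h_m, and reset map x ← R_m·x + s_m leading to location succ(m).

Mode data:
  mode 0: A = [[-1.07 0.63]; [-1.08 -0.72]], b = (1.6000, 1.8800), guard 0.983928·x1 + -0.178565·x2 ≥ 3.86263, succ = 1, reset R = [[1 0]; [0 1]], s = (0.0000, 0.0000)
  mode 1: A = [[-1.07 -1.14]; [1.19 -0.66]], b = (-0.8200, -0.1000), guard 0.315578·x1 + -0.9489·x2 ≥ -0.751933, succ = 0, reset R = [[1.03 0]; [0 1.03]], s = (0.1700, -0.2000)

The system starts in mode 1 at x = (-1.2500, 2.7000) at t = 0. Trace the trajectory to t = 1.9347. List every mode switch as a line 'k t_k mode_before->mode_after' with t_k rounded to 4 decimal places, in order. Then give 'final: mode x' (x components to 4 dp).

Mode 1: guard c·x = -0.7519 hit at Δt = 0.8144 (t = 0.8144), x⁻ = (-1.7140, 0.2224) → reset → x⁺ = (-1.5954, 0.0291), jump to mode 0
Mode 0: flow for 1.1203 to horizon, guard not reached → x = (1.0451, 1.3847)

1 0.8144 1->0
final: 0 1.0451 1.3847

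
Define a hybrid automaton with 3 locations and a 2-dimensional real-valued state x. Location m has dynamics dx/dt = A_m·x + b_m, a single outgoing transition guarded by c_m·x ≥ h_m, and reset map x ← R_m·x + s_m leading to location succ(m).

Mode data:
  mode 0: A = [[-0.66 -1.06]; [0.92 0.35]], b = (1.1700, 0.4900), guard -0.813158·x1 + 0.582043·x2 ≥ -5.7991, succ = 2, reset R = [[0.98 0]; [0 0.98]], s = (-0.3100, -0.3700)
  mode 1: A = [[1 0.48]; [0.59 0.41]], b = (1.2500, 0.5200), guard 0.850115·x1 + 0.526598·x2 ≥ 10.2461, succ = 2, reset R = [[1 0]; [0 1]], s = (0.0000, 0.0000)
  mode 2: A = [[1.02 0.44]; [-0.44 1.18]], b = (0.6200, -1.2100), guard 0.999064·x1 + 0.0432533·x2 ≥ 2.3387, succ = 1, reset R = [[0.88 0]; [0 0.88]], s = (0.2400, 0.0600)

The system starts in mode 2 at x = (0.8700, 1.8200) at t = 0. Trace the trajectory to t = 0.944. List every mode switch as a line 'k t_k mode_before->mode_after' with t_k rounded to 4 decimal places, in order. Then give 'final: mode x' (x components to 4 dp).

Mode 2: guard c·x = 2.3387 hit at Δt = 0.4609 (t = 0.4609), x⁻ = (2.2541, 2.0054) → reset → x⁺ = (2.2236, 1.8248), jump to mode 1
Mode 1: flow for 0.4831 to horizon, guard not reached → x = (5.1395, 3.6002)

1 0.4609 2->1
final: 1 5.1395 3.6002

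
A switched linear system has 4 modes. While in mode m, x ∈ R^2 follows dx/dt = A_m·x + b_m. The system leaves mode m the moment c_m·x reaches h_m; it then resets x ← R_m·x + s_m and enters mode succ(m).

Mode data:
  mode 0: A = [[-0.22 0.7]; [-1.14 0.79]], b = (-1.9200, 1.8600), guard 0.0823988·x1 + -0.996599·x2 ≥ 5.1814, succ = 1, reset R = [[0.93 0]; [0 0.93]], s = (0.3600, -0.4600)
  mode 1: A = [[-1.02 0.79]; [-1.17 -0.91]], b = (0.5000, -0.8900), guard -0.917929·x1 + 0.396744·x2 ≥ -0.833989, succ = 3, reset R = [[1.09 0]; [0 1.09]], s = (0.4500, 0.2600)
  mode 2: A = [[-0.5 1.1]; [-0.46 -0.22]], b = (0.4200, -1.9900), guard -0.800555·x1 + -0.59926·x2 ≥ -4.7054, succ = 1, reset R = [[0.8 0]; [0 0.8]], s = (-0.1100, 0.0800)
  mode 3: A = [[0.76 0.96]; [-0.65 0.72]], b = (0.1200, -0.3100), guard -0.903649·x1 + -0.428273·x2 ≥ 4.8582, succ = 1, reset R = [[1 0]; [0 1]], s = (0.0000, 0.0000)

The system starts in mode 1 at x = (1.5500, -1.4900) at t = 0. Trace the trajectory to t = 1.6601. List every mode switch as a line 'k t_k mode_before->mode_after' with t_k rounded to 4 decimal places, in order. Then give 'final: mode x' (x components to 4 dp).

1 0.8346 1->3
final: 3 -1.2091 -3.2246

Mode 1: guard c·x = -0.8340 hit at Δt = 0.8346 (t = 0.8346), x⁻ = (0.1781, -1.6900) → reset → x⁺ = (0.6442, -1.5821), jump to mode 3
Mode 3: flow for 0.8255 to horizon, guard not reached → x = (-1.2091, -3.2246)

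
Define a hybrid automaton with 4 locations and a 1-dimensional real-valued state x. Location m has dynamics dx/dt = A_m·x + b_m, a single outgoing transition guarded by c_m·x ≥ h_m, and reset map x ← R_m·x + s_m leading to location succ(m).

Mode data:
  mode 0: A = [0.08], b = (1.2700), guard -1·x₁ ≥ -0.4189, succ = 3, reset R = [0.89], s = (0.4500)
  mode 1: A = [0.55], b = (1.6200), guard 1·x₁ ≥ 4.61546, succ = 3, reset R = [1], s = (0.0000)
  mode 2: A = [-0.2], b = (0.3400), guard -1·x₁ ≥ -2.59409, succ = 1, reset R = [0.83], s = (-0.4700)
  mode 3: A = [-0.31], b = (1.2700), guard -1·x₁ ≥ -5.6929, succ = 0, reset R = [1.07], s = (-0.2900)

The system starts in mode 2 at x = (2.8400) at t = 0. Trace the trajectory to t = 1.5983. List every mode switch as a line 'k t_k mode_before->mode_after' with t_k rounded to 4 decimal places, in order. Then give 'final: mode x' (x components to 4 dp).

Mode 2: guard c·x = -2.5941 hit at Δt = 1.2149 (t = 1.2149), x⁻ = (2.5941) → reset → x⁺ = (1.6831), jump to mode 1
Mode 1: flow for 0.3834 to horizon, guard not reached → x = (2.7697)

1 1.2149 2->1
final: 1 2.7697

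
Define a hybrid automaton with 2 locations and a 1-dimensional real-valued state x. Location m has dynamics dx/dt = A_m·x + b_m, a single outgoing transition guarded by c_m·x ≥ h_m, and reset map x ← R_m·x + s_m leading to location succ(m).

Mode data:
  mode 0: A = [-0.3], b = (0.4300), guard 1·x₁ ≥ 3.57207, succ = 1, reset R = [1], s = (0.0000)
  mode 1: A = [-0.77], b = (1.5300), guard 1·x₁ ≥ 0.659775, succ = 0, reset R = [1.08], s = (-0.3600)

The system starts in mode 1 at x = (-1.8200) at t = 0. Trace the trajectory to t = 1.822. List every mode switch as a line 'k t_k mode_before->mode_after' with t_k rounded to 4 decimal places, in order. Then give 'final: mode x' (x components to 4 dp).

Mode 1: guard c·x = 0.6598 hit at Δt = 1.3685 (t = 1.3685), x⁻ = (0.6598) → reset → x⁺ = (0.3526), jump to mode 0
Mode 0: flow for 0.4535 to horizon, guard not reached → x = (0.4900)

1 1.3685 1->0
final: 0 0.4900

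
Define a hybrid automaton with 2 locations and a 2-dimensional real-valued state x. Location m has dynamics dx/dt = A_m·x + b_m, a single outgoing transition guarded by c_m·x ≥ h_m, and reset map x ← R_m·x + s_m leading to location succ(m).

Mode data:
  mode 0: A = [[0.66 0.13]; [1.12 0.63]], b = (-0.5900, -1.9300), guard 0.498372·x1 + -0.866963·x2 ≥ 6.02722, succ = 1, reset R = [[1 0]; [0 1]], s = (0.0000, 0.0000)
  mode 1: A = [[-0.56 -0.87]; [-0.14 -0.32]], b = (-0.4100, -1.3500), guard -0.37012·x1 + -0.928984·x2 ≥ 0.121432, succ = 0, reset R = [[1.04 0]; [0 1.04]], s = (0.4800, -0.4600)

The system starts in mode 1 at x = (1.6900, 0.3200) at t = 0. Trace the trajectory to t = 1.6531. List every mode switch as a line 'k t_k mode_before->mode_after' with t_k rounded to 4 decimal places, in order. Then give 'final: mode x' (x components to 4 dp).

Mode 1: guard c·x = 0.1214 hit at Δt = 0.5903 (t = 0.5903), x⁻ = (1.0793, -0.5607) → reset → x⁺ = (1.6024, -1.0431), jump to mode 0
Mode 0: flow for 1.0628 to horizon, guard not reached → x = (2.0359, -1.9405)

1 0.5903 1->0
final: 0 2.0359 -1.9405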